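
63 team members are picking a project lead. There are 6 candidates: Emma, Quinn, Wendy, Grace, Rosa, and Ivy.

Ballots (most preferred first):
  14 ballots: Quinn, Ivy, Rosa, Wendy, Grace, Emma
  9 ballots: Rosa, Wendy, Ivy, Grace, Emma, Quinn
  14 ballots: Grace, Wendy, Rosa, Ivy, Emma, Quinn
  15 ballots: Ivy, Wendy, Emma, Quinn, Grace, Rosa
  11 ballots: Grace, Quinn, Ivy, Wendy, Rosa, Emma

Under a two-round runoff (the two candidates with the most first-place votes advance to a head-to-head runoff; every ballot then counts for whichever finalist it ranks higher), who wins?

Round 1 first-place votes: Emma 0, Quinn 14, Wendy 0, Grace 25, Rosa 9, Ivy 15. Grace and Ivy advance.
Runoff: Grace is ranked above Ivy on 25 ballots, Ivy above Grace on 38.

Ivy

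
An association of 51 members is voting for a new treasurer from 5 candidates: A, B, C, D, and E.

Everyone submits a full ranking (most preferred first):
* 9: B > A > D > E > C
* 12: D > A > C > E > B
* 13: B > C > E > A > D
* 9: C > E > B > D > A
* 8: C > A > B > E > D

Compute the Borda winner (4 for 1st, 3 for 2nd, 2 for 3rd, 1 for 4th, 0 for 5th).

A: 9×3 + 12×3 + 13×1 + 9×0 + 8×3 = 100
B: 9×4 + 12×0 + 13×4 + 9×2 + 8×2 = 122
C: 9×0 + 12×2 + 13×3 + 9×4 + 8×4 = 131
D: 9×2 + 12×4 + 13×0 + 9×1 + 8×0 = 75
E: 9×1 + 12×1 + 13×2 + 9×3 + 8×1 = 82

C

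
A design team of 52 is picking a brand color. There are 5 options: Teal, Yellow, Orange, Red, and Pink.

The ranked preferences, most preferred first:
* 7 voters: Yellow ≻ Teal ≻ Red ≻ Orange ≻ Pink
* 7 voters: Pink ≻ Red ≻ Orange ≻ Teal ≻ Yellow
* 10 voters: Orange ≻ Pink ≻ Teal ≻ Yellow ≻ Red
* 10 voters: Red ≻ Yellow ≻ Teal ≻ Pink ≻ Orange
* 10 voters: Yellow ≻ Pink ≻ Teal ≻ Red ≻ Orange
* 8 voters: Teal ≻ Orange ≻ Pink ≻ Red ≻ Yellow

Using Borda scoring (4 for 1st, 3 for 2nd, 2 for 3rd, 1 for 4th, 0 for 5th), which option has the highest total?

Teal

Teal: 7×3 + 7×1 + 10×2 + 10×2 + 10×2 + 8×4 = 120
Yellow: 7×4 + 7×0 + 10×1 + 10×3 + 10×4 + 8×0 = 108
Orange: 7×1 + 7×2 + 10×4 + 10×0 + 10×0 + 8×3 = 85
Red: 7×2 + 7×3 + 10×0 + 10×4 + 10×1 + 8×1 = 93
Pink: 7×0 + 7×4 + 10×3 + 10×1 + 10×3 + 8×2 = 114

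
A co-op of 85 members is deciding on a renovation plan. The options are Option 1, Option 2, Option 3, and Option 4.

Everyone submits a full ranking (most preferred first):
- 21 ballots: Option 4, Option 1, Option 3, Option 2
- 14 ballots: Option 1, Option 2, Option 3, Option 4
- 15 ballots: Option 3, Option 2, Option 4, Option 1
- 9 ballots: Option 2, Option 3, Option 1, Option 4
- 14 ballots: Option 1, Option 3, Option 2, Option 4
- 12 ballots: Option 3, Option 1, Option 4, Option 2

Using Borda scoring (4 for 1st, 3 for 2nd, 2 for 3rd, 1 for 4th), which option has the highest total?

Option 3

Option 1: 21×3 + 14×4 + 15×1 + 9×2 + 14×4 + 12×3 = 244
Option 2: 21×1 + 14×3 + 15×3 + 9×4 + 14×2 + 12×1 = 184
Option 3: 21×2 + 14×2 + 15×4 + 9×3 + 14×3 + 12×4 = 247
Option 4: 21×4 + 14×1 + 15×2 + 9×1 + 14×1 + 12×2 = 175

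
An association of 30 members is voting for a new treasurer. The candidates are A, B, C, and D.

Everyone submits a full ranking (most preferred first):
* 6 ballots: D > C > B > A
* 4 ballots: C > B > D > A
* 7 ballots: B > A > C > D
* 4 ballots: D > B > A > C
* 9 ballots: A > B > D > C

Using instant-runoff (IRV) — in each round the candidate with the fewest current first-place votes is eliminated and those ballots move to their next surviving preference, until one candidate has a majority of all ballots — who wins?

B

Round 1: A 9, B 7, C 4, D 10. C eliminated.
Round 2: A 9, B 11, D 10. A eliminated.
Round 3: B 20, D 10. B has a majority (≥16).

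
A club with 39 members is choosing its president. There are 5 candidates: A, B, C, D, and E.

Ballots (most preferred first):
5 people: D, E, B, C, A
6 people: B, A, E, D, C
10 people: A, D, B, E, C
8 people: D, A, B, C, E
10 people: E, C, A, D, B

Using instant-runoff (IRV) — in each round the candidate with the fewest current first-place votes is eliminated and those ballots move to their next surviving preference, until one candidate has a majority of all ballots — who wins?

A

Round 1: A 10, B 6, C 0, D 13, E 10. C eliminated.
Round 2: A 10, B 6, D 13, E 10. B eliminated.
Round 3: A 16, D 13, E 10. E eliminated.
Round 4: A 26, D 13. A has a majority (≥20).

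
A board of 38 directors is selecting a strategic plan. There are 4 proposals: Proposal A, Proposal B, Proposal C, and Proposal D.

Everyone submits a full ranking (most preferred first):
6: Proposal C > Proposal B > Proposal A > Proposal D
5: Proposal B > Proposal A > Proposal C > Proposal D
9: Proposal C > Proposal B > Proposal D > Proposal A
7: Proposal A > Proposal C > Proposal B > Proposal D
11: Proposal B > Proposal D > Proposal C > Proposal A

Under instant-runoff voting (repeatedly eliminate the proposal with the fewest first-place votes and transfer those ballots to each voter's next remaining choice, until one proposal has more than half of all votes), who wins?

Proposal C

Round 1: Proposal A 7, Proposal B 16, Proposal C 15, Proposal D 0. Proposal D eliminated.
Round 2: Proposal A 7, Proposal B 16, Proposal C 15. Proposal A eliminated.
Round 3: Proposal B 16, Proposal C 22. Proposal C has a majority (≥20).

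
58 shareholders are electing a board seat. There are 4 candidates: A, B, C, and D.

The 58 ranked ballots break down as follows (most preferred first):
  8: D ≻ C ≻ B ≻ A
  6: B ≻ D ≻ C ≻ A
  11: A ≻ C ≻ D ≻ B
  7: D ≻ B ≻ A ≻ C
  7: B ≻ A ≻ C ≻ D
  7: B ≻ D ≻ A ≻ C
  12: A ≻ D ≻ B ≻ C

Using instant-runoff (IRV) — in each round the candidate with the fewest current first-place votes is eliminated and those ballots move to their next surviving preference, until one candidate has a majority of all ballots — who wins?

Round 1: A 23, B 20, C 0, D 15. C eliminated.
Round 2: A 23, B 20, D 15. D eliminated.
Round 3: A 23, B 35. B has a majority (≥30).

B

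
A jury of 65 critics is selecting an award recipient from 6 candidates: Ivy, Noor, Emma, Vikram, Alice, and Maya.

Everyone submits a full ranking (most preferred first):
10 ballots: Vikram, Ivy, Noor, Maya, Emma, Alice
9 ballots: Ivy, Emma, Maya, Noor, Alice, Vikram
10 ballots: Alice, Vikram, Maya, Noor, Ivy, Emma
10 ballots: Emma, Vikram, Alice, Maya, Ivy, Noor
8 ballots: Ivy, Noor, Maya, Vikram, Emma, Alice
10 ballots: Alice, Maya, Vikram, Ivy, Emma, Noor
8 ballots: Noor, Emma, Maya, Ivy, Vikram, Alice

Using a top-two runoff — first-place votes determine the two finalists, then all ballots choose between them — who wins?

Ivy

Round 1 first-place votes: Ivy 17, Noor 8, Emma 10, Vikram 10, Alice 20, Maya 0. Alice and Ivy advance.
Runoff: Alice is ranked above Ivy on 30 ballots, Ivy above Alice on 35.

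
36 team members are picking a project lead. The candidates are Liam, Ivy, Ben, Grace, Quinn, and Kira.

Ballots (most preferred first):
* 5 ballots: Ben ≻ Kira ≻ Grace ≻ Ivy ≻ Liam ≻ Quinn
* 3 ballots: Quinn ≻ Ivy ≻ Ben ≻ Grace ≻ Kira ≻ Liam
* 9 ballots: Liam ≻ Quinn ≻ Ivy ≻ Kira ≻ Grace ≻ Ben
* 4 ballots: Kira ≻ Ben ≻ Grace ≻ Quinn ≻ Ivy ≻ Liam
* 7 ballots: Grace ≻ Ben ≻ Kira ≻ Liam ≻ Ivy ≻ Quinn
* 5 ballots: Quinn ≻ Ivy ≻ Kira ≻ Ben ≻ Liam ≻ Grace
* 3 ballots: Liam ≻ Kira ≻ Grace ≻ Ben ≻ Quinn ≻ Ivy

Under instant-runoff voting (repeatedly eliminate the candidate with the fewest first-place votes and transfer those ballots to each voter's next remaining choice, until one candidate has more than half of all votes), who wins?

Round 1: Liam 12, Ivy 0, Ben 5, Grace 7, Quinn 8, Kira 4. Ivy eliminated.
Round 2: Liam 12, Ben 5, Grace 7, Quinn 8, Kira 4. Kira eliminated.
Round 3: Liam 12, Ben 9, Grace 7, Quinn 8. Grace eliminated.
Round 4: Liam 12, Ben 16, Quinn 8. Quinn eliminated.
Round 5: Liam 12, Ben 24. Ben has a majority (≥19).

Ben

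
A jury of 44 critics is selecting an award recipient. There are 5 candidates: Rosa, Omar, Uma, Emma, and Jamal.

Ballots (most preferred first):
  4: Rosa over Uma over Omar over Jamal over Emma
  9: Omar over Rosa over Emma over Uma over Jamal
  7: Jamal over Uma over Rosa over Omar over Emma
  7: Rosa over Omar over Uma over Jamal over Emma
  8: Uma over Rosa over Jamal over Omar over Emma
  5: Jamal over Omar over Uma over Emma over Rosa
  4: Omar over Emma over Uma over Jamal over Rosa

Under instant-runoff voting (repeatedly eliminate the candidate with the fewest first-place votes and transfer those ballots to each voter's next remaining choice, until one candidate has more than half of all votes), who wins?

Round 1: Rosa 11, Omar 13, Uma 8, Emma 0, Jamal 12. Emma eliminated.
Round 2: Rosa 11, Omar 13, Uma 8, Jamal 12. Uma eliminated.
Round 3: Rosa 19, Omar 13, Jamal 12. Jamal eliminated.
Round 4: Rosa 26, Omar 18. Rosa has a majority (≥23).

Rosa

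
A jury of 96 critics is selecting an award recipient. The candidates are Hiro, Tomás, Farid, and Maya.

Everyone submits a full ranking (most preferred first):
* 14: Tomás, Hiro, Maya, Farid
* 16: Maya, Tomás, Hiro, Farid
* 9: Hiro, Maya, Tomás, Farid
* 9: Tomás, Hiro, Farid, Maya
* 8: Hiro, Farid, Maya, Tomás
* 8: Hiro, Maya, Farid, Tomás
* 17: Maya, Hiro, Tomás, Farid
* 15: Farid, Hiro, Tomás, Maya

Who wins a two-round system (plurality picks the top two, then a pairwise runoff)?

Hiro

Round 1 first-place votes: Hiro 25, Tomás 23, Farid 15, Maya 33. Maya and Hiro advance.
Runoff: Maya is ranked above Hiro on 33 ballots, Hiro above Maya on 63.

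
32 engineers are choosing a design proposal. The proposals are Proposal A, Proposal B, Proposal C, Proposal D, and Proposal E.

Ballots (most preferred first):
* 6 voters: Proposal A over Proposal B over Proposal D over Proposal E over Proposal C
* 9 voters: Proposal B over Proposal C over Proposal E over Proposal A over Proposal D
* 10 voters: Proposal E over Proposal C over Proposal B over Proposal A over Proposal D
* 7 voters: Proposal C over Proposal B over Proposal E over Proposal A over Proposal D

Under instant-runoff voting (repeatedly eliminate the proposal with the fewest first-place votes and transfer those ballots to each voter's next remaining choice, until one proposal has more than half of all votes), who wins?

Round 1: Proposal A 6, Proposal B 9, Proposal C 7, Proposal D 0, Proposal E 10. Proposal D eliminated.
Round 2: Proposal A 6, Proposal B 9, Proposal C 7, Proposal E 10. Proposal A eliminated.
Round 3: Proposal B 15, Proposal C 7, Proposal E 10. Proposal C eliminated.
Round 4: Proposal B 22, Proposal E 10. Proposal B has a majority (≥17).

Proposal B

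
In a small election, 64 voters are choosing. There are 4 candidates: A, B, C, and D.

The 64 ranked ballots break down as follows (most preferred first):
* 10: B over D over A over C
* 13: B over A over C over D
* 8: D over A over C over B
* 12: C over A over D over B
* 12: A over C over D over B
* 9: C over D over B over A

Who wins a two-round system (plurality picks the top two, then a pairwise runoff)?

C

Round 1 first-place votes: A 12, B 23, C 21, D 8. B and C advance.
Runoff: B is ranked above C on 23 ballots, C above B on 41.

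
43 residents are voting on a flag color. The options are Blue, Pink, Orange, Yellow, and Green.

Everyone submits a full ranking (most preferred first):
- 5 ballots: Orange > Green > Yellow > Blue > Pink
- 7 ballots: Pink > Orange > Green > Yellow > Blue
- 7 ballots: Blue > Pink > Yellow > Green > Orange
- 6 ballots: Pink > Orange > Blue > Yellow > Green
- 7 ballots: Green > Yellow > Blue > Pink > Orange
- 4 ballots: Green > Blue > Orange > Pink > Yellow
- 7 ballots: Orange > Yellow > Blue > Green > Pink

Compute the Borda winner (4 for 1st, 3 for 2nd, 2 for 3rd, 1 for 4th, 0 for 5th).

Orange

Blue: 5×1 + 7×0 + 7×4 + 6×2 + 7×2 + 4×3 + 7×2 = 85
Pink: 5×0 + 7×4 + 7×3 + 6×4 + 7×1 + 4×1 + 7×0 = 84
Orange: 5×4 + 7×3 + 7×0 + 6×3 + 7×0 + 4×2 + 7×4 = 95
Yellow: 5×2 + 7×1 + 7×2 + 6×1 + 7×3 + 4×0 + 7×3 = 79
Green: 5×3 + 7×2 + 7×1 + 6×0 + 7×4 + 4×4 + 7×1 = 87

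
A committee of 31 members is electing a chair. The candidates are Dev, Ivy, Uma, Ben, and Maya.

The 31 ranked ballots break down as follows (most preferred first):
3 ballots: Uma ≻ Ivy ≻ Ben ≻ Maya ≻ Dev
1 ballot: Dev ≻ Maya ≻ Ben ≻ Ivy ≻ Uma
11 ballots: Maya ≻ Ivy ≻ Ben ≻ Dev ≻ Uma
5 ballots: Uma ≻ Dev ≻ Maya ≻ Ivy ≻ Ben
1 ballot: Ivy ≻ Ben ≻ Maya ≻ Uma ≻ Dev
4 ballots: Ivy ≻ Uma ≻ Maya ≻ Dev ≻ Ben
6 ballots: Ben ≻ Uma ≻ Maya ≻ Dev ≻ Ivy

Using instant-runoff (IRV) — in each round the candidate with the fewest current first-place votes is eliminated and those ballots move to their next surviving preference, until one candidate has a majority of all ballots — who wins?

Round 1: Dev 1, Ivy 5, Uma 8, Ben 6, Maya 11. Dev eliminated.
Round 2: Ivy 5, Uma 8, Ben 6, Maya 12. Ivy eliminated.
Round 3: Uma 12, Ben 7, Maya 12. Ben eliminated.
Round 4: Uma 18, Maya 13. Uma has a majority (≥16).

Uma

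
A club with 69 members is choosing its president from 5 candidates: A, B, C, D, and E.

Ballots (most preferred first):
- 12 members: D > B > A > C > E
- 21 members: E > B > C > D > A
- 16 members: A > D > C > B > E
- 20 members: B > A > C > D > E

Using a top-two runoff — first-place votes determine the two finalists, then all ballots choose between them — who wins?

Round 1 first-place votes: A 16, B 20, C 0, D 12, E 21. E and B advance.
Runoff: E is ranked above B on 21 ballots, B above E on 48.

B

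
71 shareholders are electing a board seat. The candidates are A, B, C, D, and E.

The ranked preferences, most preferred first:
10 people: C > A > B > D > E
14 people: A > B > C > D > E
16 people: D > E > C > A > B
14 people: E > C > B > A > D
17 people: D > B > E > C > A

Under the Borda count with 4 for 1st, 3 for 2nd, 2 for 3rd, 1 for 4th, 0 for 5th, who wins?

C

A: 10×3 + 14×4 + 16×1 + 14×1 + 17×0 = 116
B: 10×2 + 14×3 + 16×0 + 14×2 + 17×3 = 141
C: 10×4 + 14×2 + 16×2 + 14×3 + 17×1 = 159
D: 10×1 + 14×1 + 16×4 + 14×0 + 17×4 = 156
E: 10×0 + 14×0 + 16×3 + 14×4 + 17×2 = 138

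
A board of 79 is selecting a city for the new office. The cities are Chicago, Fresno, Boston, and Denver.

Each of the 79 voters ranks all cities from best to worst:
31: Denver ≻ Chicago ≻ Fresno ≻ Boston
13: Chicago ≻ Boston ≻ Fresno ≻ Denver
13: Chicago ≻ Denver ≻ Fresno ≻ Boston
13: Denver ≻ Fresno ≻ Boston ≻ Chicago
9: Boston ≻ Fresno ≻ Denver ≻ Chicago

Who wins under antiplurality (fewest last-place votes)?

Fresno

Last-place votes: Chicago 22, Fresno 0, Boston 44, Denver 13.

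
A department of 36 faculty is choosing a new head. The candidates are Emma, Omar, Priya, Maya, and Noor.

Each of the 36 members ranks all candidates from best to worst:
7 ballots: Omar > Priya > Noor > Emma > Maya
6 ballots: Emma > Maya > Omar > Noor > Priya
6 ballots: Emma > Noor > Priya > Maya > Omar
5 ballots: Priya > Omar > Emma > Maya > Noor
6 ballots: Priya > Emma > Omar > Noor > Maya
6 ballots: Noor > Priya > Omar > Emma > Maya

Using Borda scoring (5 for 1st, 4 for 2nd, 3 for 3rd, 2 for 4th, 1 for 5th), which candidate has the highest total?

Priya

Emma: 7×2 + 6×5 + 6×5 + 5×3 + 6×4 + 6×2 = 125
Omar: 7×5 + 6×3 + 6×1 + 5×4 + 6×3 + 6×3 = 115
Priya: 7×4 + 6×1 + 6×3 + 5×5 + 6×5 + 6×4 = 131
Maya: 7×1 + 6×4 + 6×2 + 5×2 + 6×1 + 6×1 = 65
Noor: 7×3 + 6×2 + 6×4 + 5×1 + 6×2 + 6×5 = 104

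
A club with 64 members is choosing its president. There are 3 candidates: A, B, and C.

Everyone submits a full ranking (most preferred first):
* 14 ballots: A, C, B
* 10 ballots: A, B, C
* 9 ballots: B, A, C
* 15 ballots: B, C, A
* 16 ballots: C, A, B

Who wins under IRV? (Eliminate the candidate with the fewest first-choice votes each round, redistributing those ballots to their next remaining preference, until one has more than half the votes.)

Round 1: A 24, B 24, C 16. C eliminated.
Round 2: A 40, B 24. A has a majority (≥33).

A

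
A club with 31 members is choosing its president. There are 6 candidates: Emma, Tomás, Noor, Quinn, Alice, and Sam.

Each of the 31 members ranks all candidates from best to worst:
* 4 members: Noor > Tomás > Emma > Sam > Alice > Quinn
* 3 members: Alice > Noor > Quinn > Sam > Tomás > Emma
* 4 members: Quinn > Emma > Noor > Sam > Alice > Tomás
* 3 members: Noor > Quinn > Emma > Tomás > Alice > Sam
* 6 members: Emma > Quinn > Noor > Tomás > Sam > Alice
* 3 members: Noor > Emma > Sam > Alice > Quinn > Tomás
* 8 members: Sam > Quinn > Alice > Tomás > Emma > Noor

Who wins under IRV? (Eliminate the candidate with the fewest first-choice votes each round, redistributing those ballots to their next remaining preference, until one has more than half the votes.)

Round 1: Emma 6, Tomás 0, Noor 10, Quinn 4, Alice 3, Sam 8. Tomás eliminated.
Round 2: Emma 6, Noor 10, Quinn 4, Alice 3, Sam 8. Alice eliminated.
Round 3: Emma 6, Noor 13, Quinn 4, Sam 8. Quinn eliminated.
Round 4: Emma 10, Noor 13, Sam 8. Sam eliminated.
Round 5: Emma 18, Noor 13. Emma has a majority (≥16).

Emma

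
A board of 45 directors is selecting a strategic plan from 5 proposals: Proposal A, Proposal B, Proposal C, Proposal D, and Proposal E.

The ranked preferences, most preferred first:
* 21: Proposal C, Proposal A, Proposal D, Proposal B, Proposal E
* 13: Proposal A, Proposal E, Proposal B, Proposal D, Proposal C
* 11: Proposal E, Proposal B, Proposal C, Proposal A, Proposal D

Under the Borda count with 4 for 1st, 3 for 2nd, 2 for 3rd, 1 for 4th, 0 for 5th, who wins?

Proposal A

Proposal A: 21×3 + 13×4 + 11×1 = 126
Proposal B: 21×1 + 13×2 + 11×3 = 80
Proposal C: 21×4 + 13×0 + 11×2 = 106
Proposal D: 21×2 + 13×1 + 11×0 = 55
Proposal E: 21×0 + 13×3 + 11×4 = 83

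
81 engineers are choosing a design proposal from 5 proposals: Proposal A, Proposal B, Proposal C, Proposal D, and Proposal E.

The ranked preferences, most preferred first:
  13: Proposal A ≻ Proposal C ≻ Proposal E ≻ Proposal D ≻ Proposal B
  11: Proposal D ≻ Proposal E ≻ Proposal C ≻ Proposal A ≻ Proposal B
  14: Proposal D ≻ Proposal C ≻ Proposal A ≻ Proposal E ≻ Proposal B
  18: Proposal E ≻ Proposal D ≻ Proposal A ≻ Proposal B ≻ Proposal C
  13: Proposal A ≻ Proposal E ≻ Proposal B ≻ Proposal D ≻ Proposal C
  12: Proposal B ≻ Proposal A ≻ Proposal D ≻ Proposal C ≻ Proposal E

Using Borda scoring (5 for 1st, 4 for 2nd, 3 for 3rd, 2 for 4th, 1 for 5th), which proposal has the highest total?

Proposal A: 13×5 + 11×2 + 14×3 + 18×3 + 13×5 + 12×4 = 296
Proposal B: 13×1 + 11×1 + 14×1 + 18×2 + 13×3 + 12×5 = 173
Proposal C: 13×4 + 11×3 + 14×4 + 18×1 + 13×1 + 12×2 = 196
Proposal D: 13×2 + 11×5 + 14×5 + 18×4 + 13×2 + 12×3 = 285
Proposal E: 13×3 + 11×4 + 14×2 + 18×5 + 13×4 + 12×1 = 265

Proposal A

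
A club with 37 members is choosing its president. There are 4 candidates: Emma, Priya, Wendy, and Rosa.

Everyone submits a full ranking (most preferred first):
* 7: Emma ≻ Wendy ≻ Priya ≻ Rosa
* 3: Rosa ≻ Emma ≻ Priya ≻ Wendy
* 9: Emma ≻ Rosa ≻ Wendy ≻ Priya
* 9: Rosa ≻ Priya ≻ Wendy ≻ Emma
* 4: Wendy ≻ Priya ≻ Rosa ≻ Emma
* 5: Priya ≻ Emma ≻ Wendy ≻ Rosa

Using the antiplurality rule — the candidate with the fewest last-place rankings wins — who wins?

Last-place votes: Emma 13, Priya 9, Wendy 3, Rosa 12.

Wendy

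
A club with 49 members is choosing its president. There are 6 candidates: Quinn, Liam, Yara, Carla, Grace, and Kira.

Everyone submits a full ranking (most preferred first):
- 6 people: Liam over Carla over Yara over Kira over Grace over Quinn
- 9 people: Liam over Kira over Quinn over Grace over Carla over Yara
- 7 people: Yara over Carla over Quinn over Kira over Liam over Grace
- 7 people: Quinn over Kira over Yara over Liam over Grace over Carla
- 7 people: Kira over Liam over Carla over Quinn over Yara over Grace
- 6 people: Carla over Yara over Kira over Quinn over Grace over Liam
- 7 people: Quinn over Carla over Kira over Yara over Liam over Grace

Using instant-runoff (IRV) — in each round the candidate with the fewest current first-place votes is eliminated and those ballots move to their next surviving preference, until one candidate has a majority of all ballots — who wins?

Quinn

Round 1: Quinn 14, Liam 15, Yara 7, Carla 6, Grace 0, Kira 7. Grace eliminated.
Round 2: Quinn 14, Liam 15, Yara 7, Carla 6, Kira 7. Carla eliminated.
Round 3: Quinn 14, Liam 15, Yara 13, Kira 7. Kira eliminated.
Round 4: Quinn 14, Liam 22, Yara 13. Yara eliminated.
Round 5: Quinn 27, Liam 22. Quinn has a majority (≥25).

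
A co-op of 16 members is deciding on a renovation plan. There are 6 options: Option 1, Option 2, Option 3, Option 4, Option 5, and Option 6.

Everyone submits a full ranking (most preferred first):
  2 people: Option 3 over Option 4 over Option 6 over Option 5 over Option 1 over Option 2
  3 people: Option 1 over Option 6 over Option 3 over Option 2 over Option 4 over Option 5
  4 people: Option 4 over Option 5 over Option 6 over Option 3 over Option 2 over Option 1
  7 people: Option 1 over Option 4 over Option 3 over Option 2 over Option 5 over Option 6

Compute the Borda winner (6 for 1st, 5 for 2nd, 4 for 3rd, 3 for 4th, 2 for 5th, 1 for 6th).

Option 1: 2×2 + 3×6 + 4×1 + 7×6 = 68
Option 2: 2×1 + 3×3 + 4×2 + 7×3 = 40
Option 3: 2×6 + 3×4 + 4×3 + 7×4 = 64
Option 4: 2×5 + 3×2 + 4×6 + 7×5 = 75
Option 5: 2×3 + 3×1 + 4×5 + 7×2 = 43
Option 6: 2×4 + 3×5 + 4×4 + 7×1 = 46

Option 4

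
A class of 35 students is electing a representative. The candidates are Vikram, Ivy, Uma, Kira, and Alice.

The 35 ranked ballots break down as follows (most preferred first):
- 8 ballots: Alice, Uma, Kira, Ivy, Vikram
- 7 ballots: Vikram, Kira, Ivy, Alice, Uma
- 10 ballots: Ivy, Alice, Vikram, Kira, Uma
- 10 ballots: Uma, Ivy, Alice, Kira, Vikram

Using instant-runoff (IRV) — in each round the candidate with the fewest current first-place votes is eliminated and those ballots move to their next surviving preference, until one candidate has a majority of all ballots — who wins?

Uma

Round 1: Vikram 7, Ivy 10, Uma 10, Kira 0, Alice 8. Kira eliminated.
Round 2: Vikram 7, Ivy 10, Uma 10, Alice 8. Vikram eliminated.
Round 3: Ivy 17, Uma 10, Alice 8. Alice eliminated.
Round 4: Ivy 17, Uma 18. Uma has a majority (≥18).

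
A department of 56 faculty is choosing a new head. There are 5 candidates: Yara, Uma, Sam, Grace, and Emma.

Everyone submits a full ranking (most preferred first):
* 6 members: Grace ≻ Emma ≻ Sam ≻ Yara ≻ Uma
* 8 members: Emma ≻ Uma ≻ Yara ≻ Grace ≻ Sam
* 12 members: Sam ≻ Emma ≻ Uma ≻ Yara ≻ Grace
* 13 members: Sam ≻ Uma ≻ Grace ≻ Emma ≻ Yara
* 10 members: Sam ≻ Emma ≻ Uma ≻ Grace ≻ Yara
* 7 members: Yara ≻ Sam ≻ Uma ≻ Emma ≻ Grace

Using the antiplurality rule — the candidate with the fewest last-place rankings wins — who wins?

Last-place votes: Yara 23, Uma 6, Sam 8, Grace 19, Emma 0.

Emma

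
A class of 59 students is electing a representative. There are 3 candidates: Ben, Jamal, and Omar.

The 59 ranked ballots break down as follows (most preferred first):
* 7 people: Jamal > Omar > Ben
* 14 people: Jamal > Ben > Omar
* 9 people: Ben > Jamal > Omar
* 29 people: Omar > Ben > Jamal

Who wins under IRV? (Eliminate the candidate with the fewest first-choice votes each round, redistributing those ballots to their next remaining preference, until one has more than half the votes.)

Round 1: Ben 9, Jamal 21, Omar 29. Ben eliminated.
Round 2: Jamal 30, Omar 29. Jamal has a majority (≥30).

Jamal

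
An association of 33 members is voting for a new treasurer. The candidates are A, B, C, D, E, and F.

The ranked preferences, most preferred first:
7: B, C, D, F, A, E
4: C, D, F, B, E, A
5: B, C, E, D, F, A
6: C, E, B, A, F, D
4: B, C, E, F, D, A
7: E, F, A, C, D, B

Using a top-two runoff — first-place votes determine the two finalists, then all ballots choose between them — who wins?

C

Round 1 first-place votes: A 0, B 16, C 10, D 0, E 7, F 0. B and C advance.
Runoff: B is ranked above C on 16 ballots, C above B on 17.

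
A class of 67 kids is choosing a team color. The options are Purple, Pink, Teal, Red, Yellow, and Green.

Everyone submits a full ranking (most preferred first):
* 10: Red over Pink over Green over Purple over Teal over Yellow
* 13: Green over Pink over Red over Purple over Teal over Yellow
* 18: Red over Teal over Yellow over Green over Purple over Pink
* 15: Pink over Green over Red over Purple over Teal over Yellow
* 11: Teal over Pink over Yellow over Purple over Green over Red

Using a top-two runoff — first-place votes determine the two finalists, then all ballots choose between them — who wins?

Pink

Round 1 first-place votes: Purple 0, Pink 15, Teal 11, Red 28, Yellow 0, Green 13. Red and Pink advance.
Runoff: Red is ranked above Pink on 28 ballots, Pink above Red on 39.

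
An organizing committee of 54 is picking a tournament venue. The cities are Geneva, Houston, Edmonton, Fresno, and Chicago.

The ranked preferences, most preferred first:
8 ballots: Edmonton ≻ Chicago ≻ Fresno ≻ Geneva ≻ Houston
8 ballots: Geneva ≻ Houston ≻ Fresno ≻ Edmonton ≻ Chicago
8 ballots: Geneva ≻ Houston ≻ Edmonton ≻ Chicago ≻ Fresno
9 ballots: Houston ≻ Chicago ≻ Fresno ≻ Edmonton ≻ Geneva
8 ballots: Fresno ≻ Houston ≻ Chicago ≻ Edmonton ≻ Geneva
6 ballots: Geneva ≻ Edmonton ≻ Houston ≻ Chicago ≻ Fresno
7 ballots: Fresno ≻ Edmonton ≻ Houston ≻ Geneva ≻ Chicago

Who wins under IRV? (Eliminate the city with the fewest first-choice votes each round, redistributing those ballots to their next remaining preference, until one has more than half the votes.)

Round 1: Geneva 22, Houston 9, Edmonton 8, Fresno 15, Chicago 0. Chicago eliminated.
Round 2: Geneva 22, Houston 9, Edmonton 8, Fresno 15. Edmonton eliminated.
Round 3: Geneva 22, Houston 9, Fresno 23. Houston eliminated.
Round 4: Geneva 22, Fresno 32. Fresno has a majority (≥28).

Fresno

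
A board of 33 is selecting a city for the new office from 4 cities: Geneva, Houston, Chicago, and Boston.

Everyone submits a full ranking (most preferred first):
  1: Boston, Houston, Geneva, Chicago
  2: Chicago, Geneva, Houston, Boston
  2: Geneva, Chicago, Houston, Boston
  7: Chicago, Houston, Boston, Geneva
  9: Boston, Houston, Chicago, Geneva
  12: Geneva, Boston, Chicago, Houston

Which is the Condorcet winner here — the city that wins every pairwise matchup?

Boston

Boston vs Geneva: 17–16
Boston vs Houston: 22–11
Boston vs Chicago: 22–11
Boston beats every other city.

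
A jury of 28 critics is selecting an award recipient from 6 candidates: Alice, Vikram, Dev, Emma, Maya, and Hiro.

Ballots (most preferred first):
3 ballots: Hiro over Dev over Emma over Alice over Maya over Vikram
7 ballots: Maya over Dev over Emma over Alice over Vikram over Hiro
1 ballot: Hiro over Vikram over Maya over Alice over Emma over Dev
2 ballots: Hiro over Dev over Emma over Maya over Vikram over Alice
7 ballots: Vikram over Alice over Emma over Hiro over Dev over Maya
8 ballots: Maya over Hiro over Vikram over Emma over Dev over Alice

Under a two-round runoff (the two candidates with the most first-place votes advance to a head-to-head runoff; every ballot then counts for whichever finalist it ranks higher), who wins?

Round 1 first-place votes: Alice 0, Vikram 7, Dev 0, Emma 0, Maya 15, Hiro 6. Maya and Vikram advance.
Runoff: Maya is ranked above Vikram on 20 ballots, Vikram above Maya on 8.

Maya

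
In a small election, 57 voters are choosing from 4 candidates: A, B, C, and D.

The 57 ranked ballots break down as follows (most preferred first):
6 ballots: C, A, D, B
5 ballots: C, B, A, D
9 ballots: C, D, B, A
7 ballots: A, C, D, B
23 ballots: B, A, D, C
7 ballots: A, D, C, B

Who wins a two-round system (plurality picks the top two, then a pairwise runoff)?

C

Round 1 first-place votes: A 14, B 23, C 20, D 0. B and C advance.
Runoff: B is ranked above C on 23 ballots, C above B on 34.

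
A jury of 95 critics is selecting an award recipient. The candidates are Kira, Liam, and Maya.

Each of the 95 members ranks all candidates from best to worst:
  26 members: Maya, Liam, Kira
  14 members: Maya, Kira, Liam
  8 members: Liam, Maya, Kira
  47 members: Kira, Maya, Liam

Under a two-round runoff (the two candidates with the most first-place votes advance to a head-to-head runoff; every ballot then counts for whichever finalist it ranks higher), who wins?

Maya

Round 1 first-place votes: Kira 47, Liam 8, Maya 40. Kira and Maya advance.
Runoff: Kira is ranked above Maya on 47 ballots, Maya above Kira on 48.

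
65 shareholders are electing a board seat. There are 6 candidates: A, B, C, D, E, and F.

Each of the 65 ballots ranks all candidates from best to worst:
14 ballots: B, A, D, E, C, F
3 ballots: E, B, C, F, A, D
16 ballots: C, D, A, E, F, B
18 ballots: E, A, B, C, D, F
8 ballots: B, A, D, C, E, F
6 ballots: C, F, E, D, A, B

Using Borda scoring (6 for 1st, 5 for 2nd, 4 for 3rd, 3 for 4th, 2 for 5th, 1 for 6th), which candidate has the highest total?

A: 14×5 + 3×2 + 16×4 + 18×5 + 8×5 + 6×2 = 282
B: 14×6 + 3×5 + 16×1 + 18×4 + 8×6 + 6×1 = 241
C: 14×2 + 3×4 + 16×6 + 18×3 + 8×3 + 6×6 = 250
D: 14×4 + 3×1 + 16×5 + 18×2 + 8×4 + 6×3 = 225
E: 14×3 + 3×6 + 16×3 + 18×6 + 8×2 + 6×4 = 256
F: 14×1 + 3×3 + 16×2 + 18×1 + 8×1 + 6×5 = 111

A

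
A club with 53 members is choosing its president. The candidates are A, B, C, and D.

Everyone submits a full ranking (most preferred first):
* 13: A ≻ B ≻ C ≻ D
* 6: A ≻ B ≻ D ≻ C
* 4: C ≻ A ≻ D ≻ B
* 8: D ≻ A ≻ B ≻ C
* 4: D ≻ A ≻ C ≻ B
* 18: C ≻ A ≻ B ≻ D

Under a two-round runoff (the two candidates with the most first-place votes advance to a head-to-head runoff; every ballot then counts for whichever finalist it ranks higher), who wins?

A

Round 1 first-place votes: A 19, B 0, C 22, D 12. C and A advance.
Runoff: C is ranked above A on 22 ballots, A above C on 31.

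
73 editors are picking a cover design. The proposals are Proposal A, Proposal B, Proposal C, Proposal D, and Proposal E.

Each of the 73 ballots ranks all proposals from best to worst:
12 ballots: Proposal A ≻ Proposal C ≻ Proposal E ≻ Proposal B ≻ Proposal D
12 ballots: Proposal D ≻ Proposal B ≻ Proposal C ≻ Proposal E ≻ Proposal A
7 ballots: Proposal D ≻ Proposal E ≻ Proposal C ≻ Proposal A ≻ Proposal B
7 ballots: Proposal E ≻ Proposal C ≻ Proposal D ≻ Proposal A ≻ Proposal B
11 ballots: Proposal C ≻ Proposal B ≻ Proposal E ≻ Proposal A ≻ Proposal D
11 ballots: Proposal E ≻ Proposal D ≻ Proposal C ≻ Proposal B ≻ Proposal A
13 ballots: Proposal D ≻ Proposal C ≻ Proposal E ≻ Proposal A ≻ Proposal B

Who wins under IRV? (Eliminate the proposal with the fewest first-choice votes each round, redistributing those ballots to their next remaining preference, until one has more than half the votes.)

Round 1: Proposal A 12, Proposal B 0, Proposal C 11, Proposal D 32, Proposal E 18. Proposal B eliminated.
Round 2: Proposal A 12, Proposal C 11, Proposal D 32, Proposal E 18. Proposal C eliminated.
Round 3: Proposal A 12, Proposal D 32, Proposal E 29. Proposal A eliminated.
Round 4: Proposal D 32, Proposal E 41. Proposal E has a majority (≥37).

Proposal E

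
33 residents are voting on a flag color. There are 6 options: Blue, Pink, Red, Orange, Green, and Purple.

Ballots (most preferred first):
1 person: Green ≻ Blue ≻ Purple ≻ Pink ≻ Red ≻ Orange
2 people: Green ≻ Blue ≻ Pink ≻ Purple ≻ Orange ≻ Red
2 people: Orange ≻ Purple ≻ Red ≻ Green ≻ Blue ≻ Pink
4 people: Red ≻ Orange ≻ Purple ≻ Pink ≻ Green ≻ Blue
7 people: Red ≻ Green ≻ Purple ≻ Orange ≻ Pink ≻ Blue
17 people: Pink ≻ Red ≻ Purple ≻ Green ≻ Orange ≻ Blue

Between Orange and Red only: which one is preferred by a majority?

Red

Orange is ranked above Red on 4 ballots; Red above Orange on 29.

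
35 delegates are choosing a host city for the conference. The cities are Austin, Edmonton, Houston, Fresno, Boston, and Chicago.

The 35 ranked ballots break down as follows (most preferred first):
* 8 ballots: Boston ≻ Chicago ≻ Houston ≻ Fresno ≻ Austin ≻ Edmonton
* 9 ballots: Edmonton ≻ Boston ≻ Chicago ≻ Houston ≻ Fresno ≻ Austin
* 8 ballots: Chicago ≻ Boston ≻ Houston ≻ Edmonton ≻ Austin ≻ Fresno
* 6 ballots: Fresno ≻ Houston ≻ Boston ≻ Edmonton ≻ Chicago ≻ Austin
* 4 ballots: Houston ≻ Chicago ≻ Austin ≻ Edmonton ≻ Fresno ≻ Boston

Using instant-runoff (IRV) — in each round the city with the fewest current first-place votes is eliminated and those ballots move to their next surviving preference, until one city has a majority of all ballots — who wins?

Boston

Round 1: Austin 0, Edmonton 9, Houston 4, Fresno 6, Boston 8, Chicago 8. Austin eliminated.
Round 2: Edmonton 9, Houston 4, Fresno 6, Boston 8, Chicago 8. Houston eliminated.
Round 3: Edmonton 9, Fresno 6, Boston 8, Chicago 12. Fresno eliminated.
Round 4: Edmonton 9, Boston 14, Chicago 12. Edmonton eliminated.
Round 5: Boston 23, Chicago 12. Boston has a majority (≥18).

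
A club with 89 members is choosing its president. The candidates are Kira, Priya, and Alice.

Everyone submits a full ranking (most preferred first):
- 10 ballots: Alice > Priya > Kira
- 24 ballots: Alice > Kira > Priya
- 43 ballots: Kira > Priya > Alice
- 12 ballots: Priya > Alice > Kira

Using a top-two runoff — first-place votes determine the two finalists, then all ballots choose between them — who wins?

Alice

Round 1 first-place votes: Kira 43, Priya 12, Alice 34. Kira and Alice advance.
Runoff: Kira is ranked above Alice on 43 ballots, Alice above Kira on 46.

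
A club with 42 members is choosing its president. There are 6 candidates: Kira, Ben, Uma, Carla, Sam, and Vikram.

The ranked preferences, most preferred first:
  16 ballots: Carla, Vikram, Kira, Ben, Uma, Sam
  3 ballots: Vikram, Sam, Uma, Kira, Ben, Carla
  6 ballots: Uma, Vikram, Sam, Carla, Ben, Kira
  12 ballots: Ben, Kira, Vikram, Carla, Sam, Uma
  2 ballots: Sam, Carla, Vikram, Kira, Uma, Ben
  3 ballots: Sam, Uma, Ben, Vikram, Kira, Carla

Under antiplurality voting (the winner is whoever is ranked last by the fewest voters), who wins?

Last-place votes: Kira 6, Ben 2, Uma 12, Carla 6, Sam 16, Vikram 0.

Vikram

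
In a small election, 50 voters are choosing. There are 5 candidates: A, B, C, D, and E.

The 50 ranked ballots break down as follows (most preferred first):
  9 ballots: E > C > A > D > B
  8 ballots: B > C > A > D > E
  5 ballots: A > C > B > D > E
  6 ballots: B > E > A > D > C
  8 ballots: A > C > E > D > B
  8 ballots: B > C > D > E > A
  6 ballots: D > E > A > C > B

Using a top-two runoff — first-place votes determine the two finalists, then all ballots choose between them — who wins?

A

Round 1 first-place votes: A 13, B 22, C 0, D 6, E 9. B and A advance.
Runoff: B is ranked above A on 22 ballots, A above B on 28.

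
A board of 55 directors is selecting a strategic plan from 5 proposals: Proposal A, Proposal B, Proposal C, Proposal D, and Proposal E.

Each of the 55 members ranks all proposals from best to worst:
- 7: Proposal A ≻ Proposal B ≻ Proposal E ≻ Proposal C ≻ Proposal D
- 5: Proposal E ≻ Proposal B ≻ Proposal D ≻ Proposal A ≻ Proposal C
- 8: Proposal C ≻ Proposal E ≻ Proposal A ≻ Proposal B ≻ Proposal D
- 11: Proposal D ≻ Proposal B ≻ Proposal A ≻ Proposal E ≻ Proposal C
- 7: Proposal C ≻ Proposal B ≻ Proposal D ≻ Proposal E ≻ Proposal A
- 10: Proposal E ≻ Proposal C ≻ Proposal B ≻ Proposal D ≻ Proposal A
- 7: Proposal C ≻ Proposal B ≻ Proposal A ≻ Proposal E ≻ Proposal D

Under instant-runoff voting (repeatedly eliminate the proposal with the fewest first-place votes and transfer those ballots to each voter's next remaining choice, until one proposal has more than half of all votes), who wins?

Proposal E

Round 1: Proposal A 7, Proposal B 0, Proposal C 22, Proposal D 11, Proposal E 15. Proposal B eliminated.
Round 2: Proposal A 7, Proposal C 22, Proposal D 11, Proposal E 15. Proposal A eliminated.
Round 3: Proposal C 22, Proposal D 11, Proposal E 22. Proposal D eliminated.
Round 4: Proposal C 22, Proposal E 33. Proposal E has a majority (≥28).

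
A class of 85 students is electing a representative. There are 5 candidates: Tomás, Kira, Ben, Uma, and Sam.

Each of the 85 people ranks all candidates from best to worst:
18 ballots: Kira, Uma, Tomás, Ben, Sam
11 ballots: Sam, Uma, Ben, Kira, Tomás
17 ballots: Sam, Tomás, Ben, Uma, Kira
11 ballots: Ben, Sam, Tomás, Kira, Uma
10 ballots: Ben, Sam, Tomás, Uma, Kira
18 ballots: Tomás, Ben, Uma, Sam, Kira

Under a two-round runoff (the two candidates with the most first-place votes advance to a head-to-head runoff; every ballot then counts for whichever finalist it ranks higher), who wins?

Round 1 first-place votes: Tomás 18, Kira 18, Ben 21, Uma 0, Sam 28. Sam and Ben advance.
Runoff: Sam is ranked above Ben on 28 ballots, Ben above Sam on 57.

Ben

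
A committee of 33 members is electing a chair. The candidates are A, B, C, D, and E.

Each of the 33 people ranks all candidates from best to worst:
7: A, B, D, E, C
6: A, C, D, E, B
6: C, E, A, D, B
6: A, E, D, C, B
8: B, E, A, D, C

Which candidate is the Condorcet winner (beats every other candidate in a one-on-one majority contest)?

A vs B: 25–8
A vs C: 27–6
A vs D: 33–0
A vs E: 19–14
A beats every other candidate.

A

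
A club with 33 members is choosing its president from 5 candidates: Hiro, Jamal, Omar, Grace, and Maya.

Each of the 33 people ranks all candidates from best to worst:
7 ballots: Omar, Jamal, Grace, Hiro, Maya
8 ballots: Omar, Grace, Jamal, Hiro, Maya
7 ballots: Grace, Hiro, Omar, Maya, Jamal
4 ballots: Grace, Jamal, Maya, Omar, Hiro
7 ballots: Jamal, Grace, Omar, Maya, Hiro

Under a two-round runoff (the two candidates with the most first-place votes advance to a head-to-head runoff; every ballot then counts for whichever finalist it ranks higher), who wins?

Grace

Round 1 first-place votes: Hiro 0, Jamal 7, Omar 15, Grace 11, Maya 0. Omar and Grace advance.
Runoff: Omar is ranked above Grace on 15 ballots, Grace above Omar on 18.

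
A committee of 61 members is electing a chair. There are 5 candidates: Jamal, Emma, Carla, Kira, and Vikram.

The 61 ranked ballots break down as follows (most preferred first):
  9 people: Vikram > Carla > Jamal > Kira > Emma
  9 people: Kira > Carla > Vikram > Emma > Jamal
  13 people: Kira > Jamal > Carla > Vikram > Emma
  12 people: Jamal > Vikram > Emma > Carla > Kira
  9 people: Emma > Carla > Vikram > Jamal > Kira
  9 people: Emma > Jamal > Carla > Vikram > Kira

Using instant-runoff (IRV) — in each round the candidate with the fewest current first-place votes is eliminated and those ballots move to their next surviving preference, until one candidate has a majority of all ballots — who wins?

Round 1: Jamal 12, Emma 18, Carla 0, Kira 22, Vikram 9. Carla eliminated.
Round 2: Jamal 12, Emma 18, Kira 22, Vikram 9. Vikram eliminated.
Round 3: Jamal 21, Emma 18, Kira 22. Emma eliminated.
Round 4: Jamal 39, Kira 22. Jamal has a majority (≥31).

Jamal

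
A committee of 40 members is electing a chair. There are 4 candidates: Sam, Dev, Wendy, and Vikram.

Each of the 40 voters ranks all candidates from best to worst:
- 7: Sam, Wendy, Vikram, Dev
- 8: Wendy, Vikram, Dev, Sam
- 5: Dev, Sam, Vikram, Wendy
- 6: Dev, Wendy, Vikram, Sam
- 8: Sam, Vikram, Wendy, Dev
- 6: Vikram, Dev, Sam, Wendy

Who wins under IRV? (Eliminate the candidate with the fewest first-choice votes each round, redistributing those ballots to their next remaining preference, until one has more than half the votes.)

Dev

Round 1: Sam 15, Dev 11, Wendy 8, Vikram 6. Vikram eliminated.
Round 2: Sam 15, Dev 17, Wendy 8. Wendy eliminated.
Round 3: Sam 15, Dev 25. Dev has a majority (≥21).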